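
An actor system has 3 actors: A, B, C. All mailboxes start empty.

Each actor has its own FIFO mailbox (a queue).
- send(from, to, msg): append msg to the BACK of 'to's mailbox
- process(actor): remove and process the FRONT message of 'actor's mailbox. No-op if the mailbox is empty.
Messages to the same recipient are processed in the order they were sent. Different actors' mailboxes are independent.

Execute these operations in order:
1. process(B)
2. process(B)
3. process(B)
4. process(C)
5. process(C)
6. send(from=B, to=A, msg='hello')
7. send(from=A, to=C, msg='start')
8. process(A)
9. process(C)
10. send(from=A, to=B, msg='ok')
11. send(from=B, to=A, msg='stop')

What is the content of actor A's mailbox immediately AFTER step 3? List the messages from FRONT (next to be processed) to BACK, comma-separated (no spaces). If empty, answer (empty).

After 1 (process(B)): A:[] B:[] C:[]
After 2 (process(B)): A:[] B:[] C:[]
After 3 (process(B)): A:[] B:[] C:[]

(empty)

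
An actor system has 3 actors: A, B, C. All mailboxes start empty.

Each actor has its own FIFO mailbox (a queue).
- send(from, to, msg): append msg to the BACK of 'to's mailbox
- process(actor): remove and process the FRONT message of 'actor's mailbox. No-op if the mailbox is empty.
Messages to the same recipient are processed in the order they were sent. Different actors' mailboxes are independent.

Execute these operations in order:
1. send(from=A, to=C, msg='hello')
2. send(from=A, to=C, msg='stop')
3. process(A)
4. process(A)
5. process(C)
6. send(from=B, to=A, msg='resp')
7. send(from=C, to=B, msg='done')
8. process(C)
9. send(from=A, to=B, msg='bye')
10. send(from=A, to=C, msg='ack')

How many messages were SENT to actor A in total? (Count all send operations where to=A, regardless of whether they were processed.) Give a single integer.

Answer: 1

Derivation:
After 1 (send(from=A, to=C, msg='hello')): A:[] B:[] C:[hello]
After 2 (send(from=A, to=C, msg='stop')): A:[] B:[] C:[hello,stop]
After 3 (process(A)): A:[] B:[] C:[hello,stop]
After 4 (process(A)): A:[] B:[] C:[hello,stop]
After 5 (process(C)): A:[] B:[] C:[stop]
After 6 (send(from=B, to=A, msg='resp')): A:[resp] B:[] C:[stop]
After 7 (send(from=C, to=B, msg='done')): A:[resp] B:[done] C:[stop]
After 8 (process(C)): A:[resp] B:[done] C:[]
After 9 (send(from=A, to=B, msg='bye')): A:[resp] B:[done,bye] C:[]
After 10 (send(from=A, to=C, msg='ack')): A:[resp] B:[done,bye] C:[ack]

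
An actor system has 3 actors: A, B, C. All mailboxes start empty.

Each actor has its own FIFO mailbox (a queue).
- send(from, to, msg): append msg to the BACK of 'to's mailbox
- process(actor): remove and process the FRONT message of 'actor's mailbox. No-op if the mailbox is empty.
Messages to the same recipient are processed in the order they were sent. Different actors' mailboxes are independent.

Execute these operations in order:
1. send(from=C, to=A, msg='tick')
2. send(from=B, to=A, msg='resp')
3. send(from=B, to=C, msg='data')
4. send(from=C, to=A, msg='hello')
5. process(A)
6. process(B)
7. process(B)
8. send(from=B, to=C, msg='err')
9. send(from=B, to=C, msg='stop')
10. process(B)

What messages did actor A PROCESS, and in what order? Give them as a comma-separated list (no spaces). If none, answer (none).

After 1 (send(from=C, to=A, msg='tick')): A:[tick] B:[] C:[]
After 2 (send(from=B, to=A, msg='resp')): A:[tick,resp] B:[] C:[]
After 3 (send(from=B, to=C, msg='data')): A:[tick,resp] B:[] C:[data]
After 4 (send(from=C, to=A, msg='hello')): A:[tick,resp,hello] B:[] C:[data]
After 5 (process(A)): A:[resp,hello] B:[] C:[data]
After 6 (process(B)): A:[resp,hello] B:[] C:[data]
After 7 (process(B)): A:[resp,hello] B:[] C:[data]
After 8 (send(from=B, to=C, msg='err')): A:[resp,hello] B:[] C:[data,err]
After 9 (send(from=B, to=C, msg='stop')): A:[resp,hello] B:[] C:[data,err,stop]
After 10 (process(B)): A:[resp,hello] B:[] C:[data,err,stop]

Answer: tick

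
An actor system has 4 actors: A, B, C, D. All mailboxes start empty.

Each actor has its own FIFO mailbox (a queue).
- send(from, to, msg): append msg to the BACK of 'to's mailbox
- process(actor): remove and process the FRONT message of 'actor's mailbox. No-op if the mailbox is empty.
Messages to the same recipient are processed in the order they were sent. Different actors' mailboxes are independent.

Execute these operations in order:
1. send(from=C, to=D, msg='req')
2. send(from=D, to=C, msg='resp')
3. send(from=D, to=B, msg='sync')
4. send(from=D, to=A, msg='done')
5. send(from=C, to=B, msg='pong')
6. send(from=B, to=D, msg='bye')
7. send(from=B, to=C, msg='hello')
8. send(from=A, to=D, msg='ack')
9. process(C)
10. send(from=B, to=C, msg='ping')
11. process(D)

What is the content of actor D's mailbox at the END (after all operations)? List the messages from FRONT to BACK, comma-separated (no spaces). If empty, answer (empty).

After 1 (send(from=C, to=D, msg='req')): A:[] B:[] C:[] D:[req]
After 2 (send(from=D, to=C, msg='resp')): A:[] B:[] C:[resp] D:[req]
After 3 (send(from=D, to=B, msg='sync')): A:[] B:[sync] C:[resp] D:[req]
After 4 (send(from=D, to=A, msg='done')): A:[done] B:[sync] C:[resp] D:[req]
After 5 (send(from=C, to=B, msg='pong')): A:[done] B:[sync,pong] C:[resp] D:[req]
After 6 (send(from=B, to=D, msg='bye')): A:[done] B:[sync,pong] C:[resp] D:[req,bye]
After 7 (send(from=B, to=C, msg='hello')): A:[done] B:[sync,pong] C:[resp,hello] D:[req,bye]
After 8 (send(from=A, to=D, msg='ack')): A:[done] B:[sync,pong] C:[resp,hello] D:[req,bye,ack]
After 9 (process(C)): A:[done] B:[sync,pong] C:[hello] D:[req,bye,ack]
After 10 (send(from=B, to=C, msg='ping')): A:[done] B:[sync,pong] C:[hello,ping] D:[req,bye,ack]
After 11 (process(D)): A:[done] B:[sync,pong] C:[hello,ping] D:[bye,ack]

Answer: bye,ack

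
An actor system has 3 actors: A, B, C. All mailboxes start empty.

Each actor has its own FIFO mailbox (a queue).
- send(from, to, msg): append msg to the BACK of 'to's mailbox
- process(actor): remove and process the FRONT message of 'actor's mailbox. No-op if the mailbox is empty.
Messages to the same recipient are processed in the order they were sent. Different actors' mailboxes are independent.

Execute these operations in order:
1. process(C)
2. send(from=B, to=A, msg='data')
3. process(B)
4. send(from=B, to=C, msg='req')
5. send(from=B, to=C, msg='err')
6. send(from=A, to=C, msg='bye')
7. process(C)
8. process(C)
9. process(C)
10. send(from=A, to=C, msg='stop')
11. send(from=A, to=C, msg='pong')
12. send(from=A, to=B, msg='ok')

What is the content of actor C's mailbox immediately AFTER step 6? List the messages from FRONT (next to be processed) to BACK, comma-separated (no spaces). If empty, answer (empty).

After 1 (process(C)): A:[] B:[] C:[]
After 2 (send(from=B, to=A, msg='data')): A:[data] B:[] C:[]
After 3 (process(B)): A:[data] B:[] C:[]
After 4 (send(from=B, to=C, msg='req')): A:[data] B:[] C:[req]
After 5 (send(from=B, to=C, msg='err')): A:[data] B:[] C:[req,err]
After 6 (send(from=A, to=C, msg='bye')): A:[data] B:[] C:[req,err,bye]

req,err,bye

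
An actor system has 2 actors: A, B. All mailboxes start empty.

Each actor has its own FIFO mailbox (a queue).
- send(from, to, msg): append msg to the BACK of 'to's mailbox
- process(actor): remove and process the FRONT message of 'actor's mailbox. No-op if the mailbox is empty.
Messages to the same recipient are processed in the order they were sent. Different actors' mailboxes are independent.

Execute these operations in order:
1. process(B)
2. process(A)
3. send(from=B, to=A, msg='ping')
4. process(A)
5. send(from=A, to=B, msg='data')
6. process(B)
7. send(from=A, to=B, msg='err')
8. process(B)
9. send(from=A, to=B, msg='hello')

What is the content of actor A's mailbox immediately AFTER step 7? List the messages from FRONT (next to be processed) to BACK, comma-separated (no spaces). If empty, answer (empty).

After 1 (process(B)): A:[] B:[]
After 2 (process(A)): A:[] B:[]
After 3 (send(from=B, to=A, msg='ping')): A:[ping] B:[]
After 4 (process(A)): A:[] B:[]
After 5 (send(from=A, to=B, msg='data')): A:[] B:[data]
After 6 (process(B)): A:[] B:[]
After 7 (send(from=A, to=B, msg='err')): A:[] B:[err]

(empty)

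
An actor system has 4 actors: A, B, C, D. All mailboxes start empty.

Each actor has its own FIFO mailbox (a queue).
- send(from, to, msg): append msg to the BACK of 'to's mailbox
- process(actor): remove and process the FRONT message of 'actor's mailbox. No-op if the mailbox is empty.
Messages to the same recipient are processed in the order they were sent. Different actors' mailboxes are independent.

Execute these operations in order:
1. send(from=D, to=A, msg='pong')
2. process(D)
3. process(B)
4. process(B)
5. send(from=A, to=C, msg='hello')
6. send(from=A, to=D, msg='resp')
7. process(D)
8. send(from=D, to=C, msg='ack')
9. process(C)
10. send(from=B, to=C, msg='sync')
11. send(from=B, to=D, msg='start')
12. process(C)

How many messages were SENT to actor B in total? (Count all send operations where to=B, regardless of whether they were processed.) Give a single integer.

After 1 (send(from=D, to=A, msg='pong')): A:[pong] B:[] C:[] D:[]
After 2 (process(D)): A:[pong] B:[] C:[] D:[]
After 3 (process(B)): A:[pong] B:[] C:[] D:[]
After 4 (process(B)): A:[pong] B:[] C:[] D:[]
After 5 (send(from=A, to=C, msg='hello')): A:[pong] B:[] C:[hello] D:[]
After 6 (send(from=A, to=D, msg='resp')): A:[pong] B:[] C:[hello] D:[resp]
After 7 (process(D)): A:[pong] B:[] C:[hello] D:[]
After 8 (send(from=D, to=C, msg='ack')): A:[pong] B:[] C:[hello,ack] D:[]
After 9 (process(C)): A:[pong] B:[] C:[ack] D:[]
After 10 (send(from=B, to=C, msg='sync')): A:[pong] B:[] C:[ack,sync] D:[]
After 11 (send(from=B, to=D, msg='start')): A:[pong] B:[] C:[ack,sync] D:[start]
After 12 (process(C)): A:[pong] B:[] C:[sync] D:[start]

Answer: 0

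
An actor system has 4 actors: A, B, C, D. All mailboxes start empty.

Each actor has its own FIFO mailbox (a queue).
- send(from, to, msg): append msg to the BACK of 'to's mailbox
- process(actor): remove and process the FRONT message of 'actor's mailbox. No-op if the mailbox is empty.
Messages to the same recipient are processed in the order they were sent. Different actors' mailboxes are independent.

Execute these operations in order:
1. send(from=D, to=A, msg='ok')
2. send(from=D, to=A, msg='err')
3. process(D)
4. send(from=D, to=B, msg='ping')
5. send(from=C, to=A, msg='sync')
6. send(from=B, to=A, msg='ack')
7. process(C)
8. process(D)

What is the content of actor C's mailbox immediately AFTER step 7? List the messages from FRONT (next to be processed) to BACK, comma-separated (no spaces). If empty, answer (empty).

After 1 (send(from=D, to=A, msg='ok')): A:[ok] B:[] C:[] D:[]
After 2 (send(from=D, to=A, msg='err')): A:[ok,err] B:[] C:[] D:[]
After 3 (process(D)): A:[ok,err] B:[] C:[] D:[]
After 4 (send(from=D, to=B, msg='ping')): A:[ok,err] B:[ping] C:[] D:[]
After 5 (send(from=C, to=A, msg='sync')): A:[ok,err,sync] B:[ping] C:[] D:[]
After 6 (send(from=B, to=A, msg='ack')): A:[ok,err,sync,ack] B:[ping] C:[] D:[]
After 7 (process(C)): A:[ok,err,sync,ack] B:[ping] C:[] D:[]

(empty)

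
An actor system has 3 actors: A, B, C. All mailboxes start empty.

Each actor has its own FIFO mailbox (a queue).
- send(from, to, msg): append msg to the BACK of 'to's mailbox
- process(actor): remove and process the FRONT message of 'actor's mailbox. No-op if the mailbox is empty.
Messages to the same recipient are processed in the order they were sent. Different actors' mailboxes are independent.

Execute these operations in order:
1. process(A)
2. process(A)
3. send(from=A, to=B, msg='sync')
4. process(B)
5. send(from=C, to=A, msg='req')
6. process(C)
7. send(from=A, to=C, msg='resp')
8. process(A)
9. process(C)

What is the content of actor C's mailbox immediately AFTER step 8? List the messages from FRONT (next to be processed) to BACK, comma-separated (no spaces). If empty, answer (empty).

After 1 (process(A)): A:[] B:[] C:[]
After 2 (process(A)): A:[] B:[] C:[]
After 3 (send(from=A, to=B, msg='sync')): A:[] B:[sync] C:[]
After 4 (process(B)): A:[] B:[] C:[]
After 5 (send(from=C, to=A, msg='req')): A:[req] B:[] C:[]
After 6 (process(C)): A:[req] B:[] C:[]
After 7 (send(from=A, to=C, msg='resp')): A:[req] B:[] C:[resp]
After 8 (process(A)): A:[] B:[] C:[resp]

resp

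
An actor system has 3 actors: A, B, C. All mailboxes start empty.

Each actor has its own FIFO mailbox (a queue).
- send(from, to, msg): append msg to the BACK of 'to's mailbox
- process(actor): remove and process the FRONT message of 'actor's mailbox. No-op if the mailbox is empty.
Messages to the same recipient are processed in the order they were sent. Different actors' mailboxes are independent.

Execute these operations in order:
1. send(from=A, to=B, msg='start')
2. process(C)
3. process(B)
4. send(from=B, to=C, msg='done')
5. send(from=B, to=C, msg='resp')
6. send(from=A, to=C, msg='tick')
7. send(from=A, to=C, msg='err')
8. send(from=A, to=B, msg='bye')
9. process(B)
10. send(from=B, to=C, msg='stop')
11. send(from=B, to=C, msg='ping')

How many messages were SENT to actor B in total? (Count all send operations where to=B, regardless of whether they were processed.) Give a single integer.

Answer: 2

Derivation:
After 1 (send(from=A, to=B, msg='start')): A:[] B:[start] C:[]
After 2 (process(C)): A:[] B:[start] C:[]
After 3 (process(B)): A:[] B:[] C:[]
After 4 (send(from=B, to=C, msg='done')): A:[] B:[] C:[done]
After 5 (send(from=B, to=C, msg='resp')): A:[] B:[] C:[done,resp]
After 6 (send(from=A, to=C, msg='tick')): A:[] B:[] C:[done,resp,tick]
After 7 (send(from=A, to=C, msg='err')): A:[] B:[] C:[done,resp,tick,err]
After 8 (send(from=A, to=B, msg='bye')): A:[] B:[bye] C:[done,resp,tick,err]
After 9 (process(B)): A:[] B:[] C:[done,resp,tick,err]
After 10 (send(from=B, to=C, msg='stop')): A:[] B:[] C:[done,resp,tick,err,stop]
After 11 (send(from=B, to=C, msg='ping')): A:[] B:[] C:[done,resp,tick,err,stop,ping]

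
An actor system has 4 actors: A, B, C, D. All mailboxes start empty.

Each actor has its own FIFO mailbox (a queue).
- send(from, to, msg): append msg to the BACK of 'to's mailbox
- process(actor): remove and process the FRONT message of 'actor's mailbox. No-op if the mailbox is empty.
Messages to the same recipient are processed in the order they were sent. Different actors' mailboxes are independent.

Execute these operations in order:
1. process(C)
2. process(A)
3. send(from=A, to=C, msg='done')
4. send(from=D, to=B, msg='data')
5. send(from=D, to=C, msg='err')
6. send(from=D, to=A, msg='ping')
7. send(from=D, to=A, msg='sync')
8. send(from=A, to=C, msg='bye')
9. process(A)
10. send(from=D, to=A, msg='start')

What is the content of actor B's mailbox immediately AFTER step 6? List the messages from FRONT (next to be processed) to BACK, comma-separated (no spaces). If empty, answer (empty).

After 1 (process(C)): A:[] B:[] C:[] D:[]
After 2 (process(A)): A:[] B:[] C:[] D:[]
After 3 (send(from=A, to=C, msg='done')): A:[] B:[] C:[done] D:[]
After 4 (send(from=D, to=B, msg='data')): A:[] B:[data] C:[done] D:[]
After 5 (send(from=D, to=C, msg='err')): A:[] B:[data] C:[done,err] D:[]
After 6 (send(from=D, to=A, msg='ping')): A:[ping] B:[data] C:[done,err] D:[]

data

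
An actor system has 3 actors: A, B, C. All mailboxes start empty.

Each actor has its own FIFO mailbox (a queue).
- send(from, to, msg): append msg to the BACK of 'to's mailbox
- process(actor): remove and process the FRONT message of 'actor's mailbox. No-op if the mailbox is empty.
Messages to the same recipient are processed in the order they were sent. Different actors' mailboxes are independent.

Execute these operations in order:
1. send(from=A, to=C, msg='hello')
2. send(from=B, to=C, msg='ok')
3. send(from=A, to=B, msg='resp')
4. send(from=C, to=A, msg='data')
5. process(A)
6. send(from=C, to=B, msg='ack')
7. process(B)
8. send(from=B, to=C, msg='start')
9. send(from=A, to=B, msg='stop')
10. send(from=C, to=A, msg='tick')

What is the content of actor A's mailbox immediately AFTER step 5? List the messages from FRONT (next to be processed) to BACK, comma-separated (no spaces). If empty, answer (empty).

After 1 (send(from=A, to=C, msg='hello')): A:[] B:[] C:[hello]
After 2 (send(from=B, to=C, msg='ok')): A:[] B:[] C:[hello,ok]
After 3 (send(from=A, to=B, msg='resp')): A:[] B:[resp] C:[hello,ok]
After 4 (send(from=C, to=A, msg='data')): A:[data] B:[resp] C:[hello,ok]
After 5 (process(A)): A:[] B:[resp] C:[hello,ok]

(empty)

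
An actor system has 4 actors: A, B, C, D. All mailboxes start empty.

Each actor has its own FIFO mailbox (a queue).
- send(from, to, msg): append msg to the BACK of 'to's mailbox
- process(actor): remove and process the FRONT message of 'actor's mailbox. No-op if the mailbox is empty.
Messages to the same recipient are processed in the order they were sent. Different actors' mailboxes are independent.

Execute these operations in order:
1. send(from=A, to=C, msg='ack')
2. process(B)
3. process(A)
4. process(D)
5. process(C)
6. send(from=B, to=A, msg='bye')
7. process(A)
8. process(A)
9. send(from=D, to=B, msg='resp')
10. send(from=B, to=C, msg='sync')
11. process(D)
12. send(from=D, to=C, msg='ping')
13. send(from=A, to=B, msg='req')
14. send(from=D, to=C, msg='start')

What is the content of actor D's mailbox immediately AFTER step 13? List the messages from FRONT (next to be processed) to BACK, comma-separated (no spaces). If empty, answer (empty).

After 1 (send(from=A, to=C, msg='ack')): A:[] B:[] C:[ack] D:[]
After 2 (process(B)): A:[] B:[] C:[ack] D:[]
After 3 (process(A)): A:[] B:[] C:[ack] D:[]
After 4 (process(D)): A:[] B:[] C:[ack] D:[]
After 5 (process(C)): A:[] B:[] C:[] D:[]
After 6 (send(from=B, to=A, msg='bye')): A:[bye] B:[] C:[] D:[]
After 7 (process(A)): A:[] B:[] C:[] D:[]
After 8 (process(A)): A:[] B:[] C:[] D:[]
After 9 (send(from=D, to=B, msg='resp')): A:[] B:[resp] C:[] D:[]
After 10 (send(from=B, to=C, msg='sync')): A:[] B:[resp] C:[sync] D:[]
After 11 (process(D)): A:[] B:[resp] C:[sync] D:[]
After 12 (send(from=D, to=C, msg='ping')): A:[] B:[resp] C:[sync,ping] D:[]
After 13 (send(from=A, to=B, msg='req')): A:[] B:[resp,req] C:[sync,ping] D:[]

(empty)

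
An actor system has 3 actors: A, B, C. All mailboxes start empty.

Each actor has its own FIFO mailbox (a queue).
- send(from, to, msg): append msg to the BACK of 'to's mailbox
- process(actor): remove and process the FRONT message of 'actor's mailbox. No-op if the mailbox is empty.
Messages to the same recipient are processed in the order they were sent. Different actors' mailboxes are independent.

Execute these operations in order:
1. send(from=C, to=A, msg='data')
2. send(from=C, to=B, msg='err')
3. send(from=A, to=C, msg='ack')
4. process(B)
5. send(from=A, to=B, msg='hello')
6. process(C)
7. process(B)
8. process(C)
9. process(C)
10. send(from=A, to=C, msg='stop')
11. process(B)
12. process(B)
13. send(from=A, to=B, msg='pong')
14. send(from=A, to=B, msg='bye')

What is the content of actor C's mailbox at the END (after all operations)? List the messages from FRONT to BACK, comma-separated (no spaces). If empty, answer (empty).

Answer: stop

Derivation:
After 1 (send(from=C, to=A, msg='data')): A:[data] B:[] C:[]
After 2 (send(from=C, to=B, msg='err')): A:[data] B:[err] C:[]
After 3 (send(from=A, to=C, msg='ack')): A:[data] B:[err] C:[ack]
After 4 (process(B)): A:[data] B:[] C:[ack]
After 5 (send(from=A, to=B, msg='hello')): A:[data] B:[hello] C:[ack]
After 6 (process(C)): A:[data] B:[hello] C:[]
After 7 (process(B)): A:[data] B:[] C:[]
After 8 (process(C)): A:[data] B:[] C:[]
After 9 (process(C)): A:[data] B:[] C:[]
After 10 (send(from=A, to=C, msg='stop')): A:[data] B:[] C:[stop]
After 11 (process(B)): A:[data] B:[] C:[stop]
After 12 (process(B)): A:[data] B:[] C:[stop]
After 13 (send(from=A, to=B, msg='pong')): A:[data] B:[pong] C:[stop]
After 14 (send(from=A, to=B, msg='bye')): A:[data] B:[pong,bye] C:[stop]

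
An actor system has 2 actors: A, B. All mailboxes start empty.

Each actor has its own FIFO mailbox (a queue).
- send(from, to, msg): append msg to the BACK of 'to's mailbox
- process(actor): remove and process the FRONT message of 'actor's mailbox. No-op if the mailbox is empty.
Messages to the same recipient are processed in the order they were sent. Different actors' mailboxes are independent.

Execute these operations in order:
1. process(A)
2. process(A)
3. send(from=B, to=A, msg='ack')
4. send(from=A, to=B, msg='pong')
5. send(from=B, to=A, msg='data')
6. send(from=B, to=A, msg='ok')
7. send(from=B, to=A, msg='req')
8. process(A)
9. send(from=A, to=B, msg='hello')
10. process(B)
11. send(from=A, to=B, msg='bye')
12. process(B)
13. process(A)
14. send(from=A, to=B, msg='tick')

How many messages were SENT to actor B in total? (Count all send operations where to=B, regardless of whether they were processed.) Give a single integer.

Answer: 4

Derivation:
After 1 (process(A)): A:[] B:[]
After 2 (process(A)): A:[] B:[]
After 3 (send(from=B, to=A, msg='ack')): A:[ack] B:[]
After 4 (send(from=A, to=B, msg='pong')): A:[ack] B:[pong]
After 5 (send(from=B, to=A, msg='data')): A:[ack,data] B:[pong]
After 6 (send(from=B, to=A, msg='ok')): A:[ack,data,ok] B:[pong]
After 7 (send(from=B, to=A, msg='req')): A:[ack,data,ok,req] B:[pong]
After 8 (process(A)): A:[data,ok,req] B:[pong]
After 9 (send(from=A, to=B, msg='hello')): A:[data,ok,req] B:[pong,hello]
After 10 (process(B)): A:[data,ok,req] B:[hello]
After 11 (send(from=A, to=B, msg='bye')): A:[data,ok,req] B:[hello,bye]
After 12 (process(B)): A:[data,ok,req] B:[bye]
After 13 (process(A)): A:[ok,req] B:[bye]
After 14 (send(from=A, to=B, msg='tick')): A:[ok,req] B:[bye,tick]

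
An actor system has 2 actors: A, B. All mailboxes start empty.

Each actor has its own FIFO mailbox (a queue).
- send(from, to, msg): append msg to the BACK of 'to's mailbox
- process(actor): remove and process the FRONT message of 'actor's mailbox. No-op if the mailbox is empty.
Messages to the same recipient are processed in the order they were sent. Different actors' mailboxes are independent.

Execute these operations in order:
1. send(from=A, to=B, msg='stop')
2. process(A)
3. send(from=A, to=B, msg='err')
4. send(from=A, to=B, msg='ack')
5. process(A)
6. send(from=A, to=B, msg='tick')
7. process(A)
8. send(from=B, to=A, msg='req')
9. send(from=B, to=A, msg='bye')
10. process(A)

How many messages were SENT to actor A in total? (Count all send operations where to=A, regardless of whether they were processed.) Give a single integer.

Answer: 2

Derivation:
After 1 (send(from=A, to=B, msg='stop')): A:[] B:[stop]
After 2 (process(A)): A:[] B:[stop]
After 3 (send(from=A, to=B, msg='err')): A:[] B:[stop,err]
After 4 (send(from=A, to=B, msg='ack')): A:[] B:[stop,err,ack]
After 5 (process(A)): A:[] B:[stop,err,ack]
After 6 (send(from=A, to=B, msg='tick')): A:[] B:[stop,err,ack,tick]
After 7 (process(A)): A:[] B:[stop,err,ack,tick]
After 8 (send(from=B, to=A, msg='req')): A:[req] B:[stop,err,ack,tick]
After 9 (send(from=B, to=A, msg='bye')): A:[req,bye] B:[stop,err,ack,tick]
After 10 (process(A)): A:[bye] B:[stop,err,ack,tick]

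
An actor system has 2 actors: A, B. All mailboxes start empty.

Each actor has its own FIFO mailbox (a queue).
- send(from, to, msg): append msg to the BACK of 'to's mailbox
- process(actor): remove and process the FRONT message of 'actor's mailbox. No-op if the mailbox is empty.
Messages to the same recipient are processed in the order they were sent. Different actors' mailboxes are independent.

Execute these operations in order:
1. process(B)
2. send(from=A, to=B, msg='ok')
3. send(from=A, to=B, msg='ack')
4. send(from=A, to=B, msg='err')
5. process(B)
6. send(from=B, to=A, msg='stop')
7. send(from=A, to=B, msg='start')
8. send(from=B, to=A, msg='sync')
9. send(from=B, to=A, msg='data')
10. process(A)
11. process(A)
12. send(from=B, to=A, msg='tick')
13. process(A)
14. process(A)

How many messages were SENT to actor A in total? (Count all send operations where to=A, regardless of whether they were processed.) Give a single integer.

After 1 (process(B)): A:[] B:[]
After 2 (send(from=A, to=B, msg='ok')): A:[] B:[ok]
After 3 (send(from=A, to=B, msg='ack')): A:[] B:[ok,ack]
After 4 (send(from=A, to=B, msg='err')): A:[] B:[ok,ack,err]
After 5 (process(B)): A:[] B:[ack,err]
After 6 (send(from=B, to=A, msg='stop')): A:[stop] B:[ack,err]
After 7 (send(from=A, to=B, msg='start')): A:[stop] B:[ack,err,start]
After 8 (send(from=B, to=A, msg='sync')): A:[stop,sync] B:[ack,err,start]
After 9 (send(from=B, to=A, msg='data')): A:[stop,sync,data] B:[ack,err,start]
After 10 (process(A)): A:[sync,data] B:[ack,err,start]
After 11 (process(A)): A:[data] B:[ack,err,start]
After 12 (send(from=B, to=A, msg='tick')): A:[data,tick] B:[ack,err,start]
After 13 (process(A)): A:[tick] B:[ack,err,start]
After 14 (process(A)): A:[] B:[ack,err,start]

Answer: 4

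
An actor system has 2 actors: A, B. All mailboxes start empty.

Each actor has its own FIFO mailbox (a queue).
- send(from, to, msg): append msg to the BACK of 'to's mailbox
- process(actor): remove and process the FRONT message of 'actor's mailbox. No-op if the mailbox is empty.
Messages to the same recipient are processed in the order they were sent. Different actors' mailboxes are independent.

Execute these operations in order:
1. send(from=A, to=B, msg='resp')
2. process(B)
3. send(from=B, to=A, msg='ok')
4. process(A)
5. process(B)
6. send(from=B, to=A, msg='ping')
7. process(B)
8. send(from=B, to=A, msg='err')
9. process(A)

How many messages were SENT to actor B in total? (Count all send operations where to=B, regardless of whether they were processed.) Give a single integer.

After 1 (send(from=A, to=B, msg='resp')): A:[] B:[resp]
After 2 (process(B)): A:[] B:[]
After 3 (send(from=B, to=A, msg='ok')): A:[ok] B:[]
After 4 (process(A)): A:[] B:[]
After 5 (process(B)): A:[] B:[]
After 6 (send(from=B, to=A, msg='ping')): A:[ping] B:[]
After 7 (process(B)): A:[ping] B:[]
After 8 (send(from=B, to=A, msg='err')): A:[ping,err] B:[]
After 9 (process(A)): A:[err] B:[]

Answer: 1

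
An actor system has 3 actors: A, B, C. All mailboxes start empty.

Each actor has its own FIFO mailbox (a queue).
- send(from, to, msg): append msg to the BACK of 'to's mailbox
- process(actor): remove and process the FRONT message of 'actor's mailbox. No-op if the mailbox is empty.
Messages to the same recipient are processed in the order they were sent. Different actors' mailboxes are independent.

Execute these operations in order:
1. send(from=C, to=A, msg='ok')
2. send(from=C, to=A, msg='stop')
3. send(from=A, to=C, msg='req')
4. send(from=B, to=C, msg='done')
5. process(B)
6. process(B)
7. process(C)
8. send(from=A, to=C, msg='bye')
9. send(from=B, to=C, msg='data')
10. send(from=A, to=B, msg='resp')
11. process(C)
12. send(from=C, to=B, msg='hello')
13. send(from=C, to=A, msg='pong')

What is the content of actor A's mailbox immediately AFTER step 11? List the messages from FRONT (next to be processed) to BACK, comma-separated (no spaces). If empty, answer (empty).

After 1 (send(from=C, to=A, msg='ok')): A:[ok] B:[] C:[]
After 2 (send(from=C, to=A, msg='stop')): A:[ok,stop] B:[] C:[]
After 3 (send(from=A, to=C, msg='req')): A:[ok,stop] B:[] C:[req]
After 4 (send(from=B, to=C, msg='done')): A:[ok,stop] B:[] C:[req,done]
After 5 (process(B)): A:[ok,stop] B:[] C:[req,done]
After 6 (process(B)): A:[ok,stop] B:[] C:[req,done]
After 7 (process(C)): A:[ok,stop] B:[] C:[done]
After 8 (send(from=A, to=C, msg='bye')): A:[ok,stop] B:[] C:[done,bye]
After 9 (send(from=B, to=C, msg='data')): A:[ok,stop] B:[] C:[done,bye,data]
After 10 (send(from=A, to=B, msg='resp')): A:[ok,stop] B:[resp] C:[done,bye,data]
After 11 (process(C)): A:[ok,stop] B:[resp] C:[bye,data]

ok,stop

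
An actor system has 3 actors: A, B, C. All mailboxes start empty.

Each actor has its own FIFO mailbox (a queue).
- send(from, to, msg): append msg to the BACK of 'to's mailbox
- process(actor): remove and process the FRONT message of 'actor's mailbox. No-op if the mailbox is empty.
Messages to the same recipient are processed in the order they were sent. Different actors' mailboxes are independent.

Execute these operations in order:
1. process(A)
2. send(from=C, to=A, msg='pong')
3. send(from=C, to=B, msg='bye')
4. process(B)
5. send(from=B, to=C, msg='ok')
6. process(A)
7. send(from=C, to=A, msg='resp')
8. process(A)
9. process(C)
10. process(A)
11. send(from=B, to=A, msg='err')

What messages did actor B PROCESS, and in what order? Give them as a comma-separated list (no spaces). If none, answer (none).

After 1 (process(A)): A:[] B:[] C:[]
After 2 (send(from=C, to=A, msg='pong')): A:[pong] B:[] C:[]
After 3 (send(from=C, to=B, msg='bye')): A:[pong] B:[bye] C:[]
After 4 (process(B)): A:[pong] B:[] C:[]
After 5 (send(from=B, to=C, msg='ok')): A:[pong] B:[] C:[ok]
After 6 (process(A)): A:[] B:[] C:[ok]
After 7 (send(from=C, to=A, msg='resp')): A:[resp] B:[] C:[ok]
After 8 (process(A)): A:[] B:[] C:[ok]
After 9 (process(C)): A:[] B:[] C:[]
After 10 (process(A)): A:[] B:[] C:[]
After 11 (send(from=B, to=A, msg='err')): A:[err] B:[] C:[]

Answer: bye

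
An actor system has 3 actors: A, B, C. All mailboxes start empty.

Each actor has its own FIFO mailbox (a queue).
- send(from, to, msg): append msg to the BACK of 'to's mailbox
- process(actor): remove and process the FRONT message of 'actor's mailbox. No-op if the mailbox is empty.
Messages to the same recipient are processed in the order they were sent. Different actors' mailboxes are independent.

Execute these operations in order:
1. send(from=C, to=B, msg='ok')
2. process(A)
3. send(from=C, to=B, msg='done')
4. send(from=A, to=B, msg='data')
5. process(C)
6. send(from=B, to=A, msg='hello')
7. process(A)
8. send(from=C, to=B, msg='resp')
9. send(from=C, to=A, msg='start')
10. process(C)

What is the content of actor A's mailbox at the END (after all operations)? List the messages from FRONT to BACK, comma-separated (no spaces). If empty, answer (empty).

After 1 (send(from=C, to=B, msg='ok')): A:[] B:[ok] C:[]
After 2 (process(A)): A:[] B:[ok] C:[]
After 3 (send(from=C, to=B, msg='done')): A:[] B:[ok,done] C:[]
After 4 (send(from=A, to=B, msg='data')): A:[] B:[ok,done,data] C:[]
After 5 (process(C)): A:[] B:[ok,done,data] C:[]
After 6 (send(from=B, to=A, msg='hello')): A:[hello] B:[ok,done,data] C:[]
After 7 (process(A)): A:[] B:[ok,done,data] C:[]
After 8 (send(from=C, to=B, msg='resp')): A:[] B:[ok,done,data,resp] C:[]
After 9 (send(from=C, to=A, msg='start')): A:[start] B:[ok,done,data,resp] C:[]
After 10 (process(C)): A:[start] B:[ok,done,data,resp] C:[]

Answer: start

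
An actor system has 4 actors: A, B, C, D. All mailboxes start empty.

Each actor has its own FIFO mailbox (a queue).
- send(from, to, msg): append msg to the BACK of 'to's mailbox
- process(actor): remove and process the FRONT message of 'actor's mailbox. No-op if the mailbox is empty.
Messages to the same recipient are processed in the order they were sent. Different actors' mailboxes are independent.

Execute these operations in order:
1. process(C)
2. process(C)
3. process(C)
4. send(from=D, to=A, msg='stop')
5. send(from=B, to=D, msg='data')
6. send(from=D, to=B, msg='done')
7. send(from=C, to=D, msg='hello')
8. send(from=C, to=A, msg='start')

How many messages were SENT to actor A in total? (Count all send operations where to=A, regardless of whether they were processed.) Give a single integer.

After 1 (process(C)): A:[] B:[] C:[] D:[]
After 2 (process(C)): A:[] B:[] C:[] D:[]
After 3 (process(C)): A:[] B:[] C:[] D:[]
After 4 (send(from=D, to=A, msg='stop')): A:[stop] B:[] C:[] D:[]
After 5 (send(from=B, to=D, msg='data')): A:[stop] B:[] C:[] D:[data]
After 6 (send(from=D, to=B, msg='done')): A:[stop] B:[done] C:[] D:[data]
After 7 (send(from=C, to=D, msg='hello')): A:[stop] B:[done] C:[] D:[data,hello]
After 8 (send(from=C, to=A, msg='start')): A:[stop,start] B:[done] C:[] D:[data,hello]

Answer: 2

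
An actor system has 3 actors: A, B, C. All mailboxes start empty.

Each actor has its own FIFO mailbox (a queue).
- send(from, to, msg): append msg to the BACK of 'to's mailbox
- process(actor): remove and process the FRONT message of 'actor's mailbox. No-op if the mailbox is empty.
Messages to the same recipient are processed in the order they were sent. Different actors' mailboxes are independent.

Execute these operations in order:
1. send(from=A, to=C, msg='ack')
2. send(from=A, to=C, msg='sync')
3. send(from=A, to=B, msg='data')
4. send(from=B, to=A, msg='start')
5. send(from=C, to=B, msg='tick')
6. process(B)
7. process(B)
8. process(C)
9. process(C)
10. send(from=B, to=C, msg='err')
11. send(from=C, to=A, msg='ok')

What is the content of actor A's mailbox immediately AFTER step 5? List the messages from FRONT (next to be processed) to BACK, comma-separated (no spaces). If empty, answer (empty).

After 1 (send(from=A, to=C, msg='ack')): A:[] B:[] C:[ack]
After 2 (send(from=A, to=C, msg='sync')): A:[] B:[] C:[ack,sync]
After 3 (send(from=A, to=B, msg='data')): A:[] B:[data] C:[ack,sync]
After 4 (send(from=B, to=A, msg='start')): A:[start] B:[data] C:[ack,sync]
After 5 (send(from=C, to=B, msg='tick')): A:[start] B:[data,tick] C:[ack,sync]

start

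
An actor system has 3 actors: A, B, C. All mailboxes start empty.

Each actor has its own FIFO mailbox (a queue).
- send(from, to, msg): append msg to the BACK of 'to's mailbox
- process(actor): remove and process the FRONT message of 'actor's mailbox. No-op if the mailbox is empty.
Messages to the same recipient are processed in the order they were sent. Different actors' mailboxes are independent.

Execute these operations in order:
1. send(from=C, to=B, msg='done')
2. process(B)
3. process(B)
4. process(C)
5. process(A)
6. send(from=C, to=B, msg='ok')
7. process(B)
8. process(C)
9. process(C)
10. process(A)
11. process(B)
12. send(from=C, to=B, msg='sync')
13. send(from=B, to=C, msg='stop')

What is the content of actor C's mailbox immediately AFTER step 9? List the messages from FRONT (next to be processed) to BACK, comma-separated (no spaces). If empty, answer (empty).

After 1 (send(from=C, to=B, msg='done')): A:[] B:[done] C:[]
After 2 (process(B)): A:[] B:[] C:[]
After 3 (process(B)): A:[] B:[] C:[]
After 4 (process(C)): A:[] B:[] C:[]
After 5 (process(A)): A:[] B:[] C:[]
After 6 (send(from=C, to=B, msg='ok')): A:[] B:[ok] C:[]
After 7 (process(B)): A:[] B:[] C:[]
After 8 (process(C)): A:[] B:[] C:[]
After 9 (process(C)): A:[] B:[] C:[]

(empty)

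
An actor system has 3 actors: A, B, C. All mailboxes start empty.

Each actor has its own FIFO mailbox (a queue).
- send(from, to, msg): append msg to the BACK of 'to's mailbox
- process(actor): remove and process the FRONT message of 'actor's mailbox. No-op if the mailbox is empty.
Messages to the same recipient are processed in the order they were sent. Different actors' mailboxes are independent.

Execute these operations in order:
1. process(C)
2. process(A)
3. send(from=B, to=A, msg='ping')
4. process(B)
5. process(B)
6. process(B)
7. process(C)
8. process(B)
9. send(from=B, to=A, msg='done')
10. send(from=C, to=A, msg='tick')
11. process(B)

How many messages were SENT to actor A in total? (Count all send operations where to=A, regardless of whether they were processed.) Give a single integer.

Answer: 3

Derivation:
After 1 (process(C)): A:[] B:[] C:[]
After 2 (process(A)): A:[] B:[] C:[]
After 3 (send(from=B, to=A, msg='ping')): A:[ping] B:[] C:[]
After 4 (process(B)): A:[ping] B:[] C:[]
After 5 (process(B)): A:[ping] B:[] C:[]
After 6 (process(B)): A:[ping] B:[] C:[]
After 7 (process(C)): A:[ping] B:[] C:[]
After 8 (process(B)): A:[ping] B:[] C:[]
After 9 (send(from=B, to=A, msg='done')): A:[ping,done] B:[] C:[]
After 10 (send(from=C, to=A, msg='tick')): A:[ping,done,tick] B:[] C:[]
After 11 (process(B)): A:[ping,done,tick] B:[] C:[]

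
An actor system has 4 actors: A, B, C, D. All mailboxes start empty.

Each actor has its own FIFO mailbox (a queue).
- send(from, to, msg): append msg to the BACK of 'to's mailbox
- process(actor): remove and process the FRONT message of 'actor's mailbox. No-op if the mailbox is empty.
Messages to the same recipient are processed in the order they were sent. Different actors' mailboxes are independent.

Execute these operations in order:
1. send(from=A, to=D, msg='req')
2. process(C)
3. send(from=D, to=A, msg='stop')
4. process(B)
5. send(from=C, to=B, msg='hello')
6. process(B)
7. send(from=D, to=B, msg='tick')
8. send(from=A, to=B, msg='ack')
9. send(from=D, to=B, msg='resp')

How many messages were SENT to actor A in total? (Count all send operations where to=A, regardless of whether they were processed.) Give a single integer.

Answer: 1

Derivation:
After 1 (send(from=A, to=D, msg='req')): A:[] B:[] C:[] D:[req]
After 2 (process(C)): A:[] B:[] C:[] D:[req]
After 3 (send(from=D, to=A, msg='stop')): A:[stop] B:[] C:[] D:[req]
After 4 (process(B)): A:[stop] B:[] C:[] D:[req]
After 5 (send(from=C, to=B, msg='hello')): A:[stop] B:[hello] C:[] D:[req]
After 6 (process(B)): A:[stop] B:[] C:[] D:[req]
After 7 (send(from=D, to=B, msg='tick')): A:[stop] B:[tick] C:[] D:[req]
After 8 (send(from=A, to=B, msg='ack')): A:[stop] B:[tick,ack] C:[] D:[req]
After 9 (send(from=D, to=B, msg='resp')): A:[stop] B:[tick,ack,resp] C:[] D:[req]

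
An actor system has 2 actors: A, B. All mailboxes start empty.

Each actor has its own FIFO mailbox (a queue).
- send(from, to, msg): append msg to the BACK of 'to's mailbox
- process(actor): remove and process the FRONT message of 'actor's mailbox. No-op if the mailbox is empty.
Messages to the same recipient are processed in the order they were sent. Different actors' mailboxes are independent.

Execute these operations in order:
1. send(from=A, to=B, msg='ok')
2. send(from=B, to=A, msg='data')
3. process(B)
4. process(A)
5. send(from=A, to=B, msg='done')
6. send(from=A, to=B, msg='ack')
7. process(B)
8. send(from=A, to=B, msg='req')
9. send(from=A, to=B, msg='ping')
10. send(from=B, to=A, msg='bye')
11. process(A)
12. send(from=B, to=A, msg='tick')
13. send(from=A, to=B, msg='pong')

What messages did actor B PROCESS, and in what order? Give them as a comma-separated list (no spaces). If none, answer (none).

Answer: ok,done

Derivation:
After 1 (send(from=A, to=B, msg='ok')): A:[] B:[ok]
After 2 (send(from=B, to=A, msg='data')): A:[data] B:[ok]
After 3 (process(B)): A:[data] B:[]
After 4 (process(A)): A:[] B:[]
After 5 (send(from=A, to=B, msg='done')): A:[] B:[done]
After 6 (send(from=A, to=B, msg='ack')): A:[] B:[done,ack]
After 7 (process(B)): A:[] B:[ack]
After 8 (send(from=A, to=B, msg='req')): A:[] B:[ack,req]
After 9 (send(from=A, to=B, msg='ping')): A:[] B:[ack,req,ping]
After 10 (send(from=B, to=A, msg='bye')): A:[bye] B:[ack,req,ping]
After 11 (process(A)): A:[] B:[ack,req,ping]
After 12 (send(from=B, to=A, msg='tick')): A:[tick] B:[ack,req,ping]
After 13 (send(from=A, to=B, msg='pong')): A:[tick] B:[ack,req,ping,pong]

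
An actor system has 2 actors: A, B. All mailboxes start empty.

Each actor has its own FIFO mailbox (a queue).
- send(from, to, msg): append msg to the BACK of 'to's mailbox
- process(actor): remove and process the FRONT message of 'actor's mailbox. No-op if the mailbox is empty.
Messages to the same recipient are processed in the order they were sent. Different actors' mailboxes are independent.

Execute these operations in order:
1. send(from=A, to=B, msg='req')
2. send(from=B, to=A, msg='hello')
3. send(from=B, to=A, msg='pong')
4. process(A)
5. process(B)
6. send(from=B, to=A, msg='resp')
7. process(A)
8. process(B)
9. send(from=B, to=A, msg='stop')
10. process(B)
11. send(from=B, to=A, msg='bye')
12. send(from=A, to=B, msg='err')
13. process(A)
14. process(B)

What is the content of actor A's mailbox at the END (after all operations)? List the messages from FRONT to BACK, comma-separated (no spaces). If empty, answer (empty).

Answer: stop,bye

Derivation:
After 1 (send(from=A, to=B, msg='req')): A:[] B:[req]
After 2 (send(from=B, to=A, msg='hello')): A:[hello] B:[req]
After 3 (send(from=B, to=A, msg='pong')): A:[hello,pong] B:[req]
After 4 (process(A)): A:[pong] B:[req]
After 5 (process(B)): A:[pong] B:[]
After 6 (send(from=B, to=A, msg='resp')): A:[pong,resp] B:[]
After 7 (process(A)): A:[resp] B:[]
After 8 (process(B)): A:[resp] B:[]
After 9 (send(from=B, to=A, msg='stop')): A:[resp,stop] B:[]
After 10 (process(B)): A:[resp,stop] B:[]
After 11 (send(from=B, to=A, msg='bye')): A:[resp,stop,bye] B:[]
After 12 (send(from=A, to=B, msg='err')): A:[resp,stop,bye] B:[err]
After 13 (process(A)): A:[stop,bye] B:[err]
After 14 (process(B)): A:[stop,bye] B:[]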